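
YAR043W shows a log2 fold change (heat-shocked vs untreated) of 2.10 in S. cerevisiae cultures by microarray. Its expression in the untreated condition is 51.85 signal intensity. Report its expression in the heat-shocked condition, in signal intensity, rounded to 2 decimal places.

222.29

Fold change = 2^(2.10) = 4.2871
heat-shocked expression = 51.85 × 4.2871 = 222.29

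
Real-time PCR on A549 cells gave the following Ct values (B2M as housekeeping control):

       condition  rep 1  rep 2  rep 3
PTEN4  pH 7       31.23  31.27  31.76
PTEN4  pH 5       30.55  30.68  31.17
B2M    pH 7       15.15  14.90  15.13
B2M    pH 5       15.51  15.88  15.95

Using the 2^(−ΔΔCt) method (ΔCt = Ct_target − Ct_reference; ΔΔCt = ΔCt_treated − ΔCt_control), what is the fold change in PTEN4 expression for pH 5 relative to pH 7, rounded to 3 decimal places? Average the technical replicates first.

Mean Ct: PTEN4 pH 7 31.420; PTEN4 pH 5 30.800; B2M pH 7 15.060; B2M pH 5 15.780
ΔCt(pH 7) = 31.420 − 15.060 = 16.360
ΔCt(pH 5) = 30.800 − 15.780 = 15.020
ΔΔCt = 15.020 − 16.360 = -1.340
Fold change = 2^(−(-1.340)) = 2^1.340 = 2.5315

2.532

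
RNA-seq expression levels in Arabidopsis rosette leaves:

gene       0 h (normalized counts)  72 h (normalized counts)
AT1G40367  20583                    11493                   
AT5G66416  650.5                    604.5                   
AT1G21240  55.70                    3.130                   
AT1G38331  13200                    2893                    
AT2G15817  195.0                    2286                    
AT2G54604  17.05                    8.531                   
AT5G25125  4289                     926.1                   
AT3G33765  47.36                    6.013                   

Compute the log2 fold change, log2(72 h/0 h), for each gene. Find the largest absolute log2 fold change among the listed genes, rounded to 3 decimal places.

4.153

log2(11493/20583) = -0.841  (AT1G40367)
log2(604.5/650.5) = -0.106  (AT5G66416)
log2(3.130/55.70) = -4.153  (AT1G21240)
log2(2893/13200) = -2.190  (AT1G38331)
log2(2286/195.0) = 3.551  (AT2G15817)
log2(8.531/17.05) = -0.999  (AT2G54604)
log2(926.1/4289) = -2.211  (AT5G25125)
log2(6.013/47.36) = -2.978  (AT3G33765)
The largest magnitude belongs to AT1G21240.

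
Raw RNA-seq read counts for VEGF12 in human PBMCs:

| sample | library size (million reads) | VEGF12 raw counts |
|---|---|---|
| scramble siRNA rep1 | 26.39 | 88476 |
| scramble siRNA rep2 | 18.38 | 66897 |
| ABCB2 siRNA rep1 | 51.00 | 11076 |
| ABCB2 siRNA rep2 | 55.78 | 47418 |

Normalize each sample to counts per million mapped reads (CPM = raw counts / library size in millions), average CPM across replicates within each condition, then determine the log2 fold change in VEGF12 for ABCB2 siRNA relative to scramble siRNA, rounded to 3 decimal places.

CPM(scramble siRNA rep1) = 88476 / 26.39 = 3352.6336
CPM(scramble siRNA rep2) = 66897 / 18.38 = 3639.6627
CPM(ABCB2 siRNA rep1) = 11076 / 51.00 = 217.1765
CPM(ABCB2 siRNA rep2) = 47418 / 55.78 = 850.0896
mean CPM(scramble siRNA) = 3496.1481; mean CPM(ABCB2 siRNA) = 533.6331
Fold change = 533.6331 / 3496.1481 = 0.15263
log2(0.15263) = -2.7118

-2.712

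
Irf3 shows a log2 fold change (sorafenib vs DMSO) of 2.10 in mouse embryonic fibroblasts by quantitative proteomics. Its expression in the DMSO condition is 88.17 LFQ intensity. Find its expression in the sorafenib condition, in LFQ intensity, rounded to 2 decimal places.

Fold change = 2^(2.10) = 4.2871
sorafenib expression = 88.17 × 4.2871 = 377.99

377.99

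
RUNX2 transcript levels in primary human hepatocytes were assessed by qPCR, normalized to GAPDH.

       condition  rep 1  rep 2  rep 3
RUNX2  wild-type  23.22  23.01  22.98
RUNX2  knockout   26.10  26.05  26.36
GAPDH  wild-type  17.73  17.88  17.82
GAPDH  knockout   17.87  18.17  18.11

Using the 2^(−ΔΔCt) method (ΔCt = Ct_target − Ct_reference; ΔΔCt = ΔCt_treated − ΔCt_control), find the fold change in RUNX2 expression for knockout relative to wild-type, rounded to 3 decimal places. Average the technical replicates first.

Mean Ct: RUNX2 wild-type 23.070; RUNX2 knockout 26.170; GAPDH wild-type 17.810; GAPDH knockout 18.050
ΔCt(wild-type) = 23.070 − 17.810 = 5.260
ΔCt(knockout) = 26.170 − 18.050 = 8.120
ΔΔCt = 8.120 − 5.260 = 2.860
Fold change = 2^(−2.860) = 0.1377

0.138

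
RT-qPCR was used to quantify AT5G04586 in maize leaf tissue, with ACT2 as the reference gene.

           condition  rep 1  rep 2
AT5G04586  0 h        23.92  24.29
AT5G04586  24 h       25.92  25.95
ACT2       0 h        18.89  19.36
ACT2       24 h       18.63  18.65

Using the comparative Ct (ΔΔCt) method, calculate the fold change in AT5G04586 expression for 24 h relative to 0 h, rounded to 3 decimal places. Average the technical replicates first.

0.201

Mean Ct: AT5G04586 0 h 24.105; AT5G04586 24 h 25.935; ACT2 0 h 19.125; ACT2 24 h 18.640
ΔCt(0 h) = 24.105 − 19.125 = 4.980
ΔCt(24 h) = 25.935 − 18.640 = 7.295
ΔΔCt = 7.295 − 4.980 = 2.315
Fold change = 2^(−2.315) = 0.2010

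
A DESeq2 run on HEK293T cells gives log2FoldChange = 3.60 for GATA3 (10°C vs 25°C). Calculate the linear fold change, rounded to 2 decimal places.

12.13

Fold change = 2^(3.60) = 12.126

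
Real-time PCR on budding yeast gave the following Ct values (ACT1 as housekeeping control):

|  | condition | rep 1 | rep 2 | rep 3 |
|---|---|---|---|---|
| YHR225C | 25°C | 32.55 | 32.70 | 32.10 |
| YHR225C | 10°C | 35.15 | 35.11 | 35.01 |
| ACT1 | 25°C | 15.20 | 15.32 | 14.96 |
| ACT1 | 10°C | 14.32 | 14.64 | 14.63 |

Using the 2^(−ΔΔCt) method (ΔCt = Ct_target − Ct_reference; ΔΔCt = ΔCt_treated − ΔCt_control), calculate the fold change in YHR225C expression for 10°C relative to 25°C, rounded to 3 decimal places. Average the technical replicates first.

Mean Ct: YHR225C 25°C 32.450; YHR225C 10°C 35.090; ACT1 25°C 15.160; ACT1 10°C 14.530
ΔCt(25°C) = 32.450 − 15.160 = 17.290
ΔCt(10°C) = 35.090 − 14.530 = 20.560
ΔΔCt = 20.560 − 17.290 = 3.270
Fold change = 2^(−3.270) = 0.1037

0.104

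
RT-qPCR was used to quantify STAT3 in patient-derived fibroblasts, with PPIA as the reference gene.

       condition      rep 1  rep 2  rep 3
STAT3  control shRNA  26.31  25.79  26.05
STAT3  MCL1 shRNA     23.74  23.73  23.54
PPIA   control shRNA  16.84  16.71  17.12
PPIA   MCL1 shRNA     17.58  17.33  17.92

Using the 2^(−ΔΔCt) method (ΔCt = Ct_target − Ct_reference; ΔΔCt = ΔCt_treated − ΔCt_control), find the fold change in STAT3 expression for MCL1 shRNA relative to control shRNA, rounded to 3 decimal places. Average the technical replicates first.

8.574

Mean Ct: STAT3 control shRNA 26.050; STAT3 MCL1 shRNA 23.670; PPIA control shRNA 16.890; PPIA MCL1 shRNA 17.610
ΔCt(control shRNA) = 26.050 − 16.890 = 9.160
ΔCt(MCL1 shRNA) = 23.670 − 17.610 = 6.060
ΔΔCt = 6.060 − 9.160 = -3.100
Fold change = 2^(−(-3.100)) = 2^3.100 = 8.5742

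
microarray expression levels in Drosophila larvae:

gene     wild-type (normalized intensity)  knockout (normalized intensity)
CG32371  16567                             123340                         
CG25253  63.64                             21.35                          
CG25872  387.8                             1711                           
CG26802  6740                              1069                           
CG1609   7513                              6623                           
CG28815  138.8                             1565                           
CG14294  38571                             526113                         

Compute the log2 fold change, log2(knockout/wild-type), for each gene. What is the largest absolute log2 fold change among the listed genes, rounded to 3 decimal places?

3.770

log2(123340/16567) = 2.896  (CG32371)
log2(21.35/63.64) = -1.576  (CG25253)
log2(1711/387.8) = 2.141  (CG25872)
log2(1069/6740) = -2.656  (CG26802)
log2(6623/7513) = -0.182  (CG1609)
log2(1565/138.8) = 3.495  (CG28815)
log2(526113/38571) = 3.770  (CG14294)
The largest magnitude belongs to CG14294.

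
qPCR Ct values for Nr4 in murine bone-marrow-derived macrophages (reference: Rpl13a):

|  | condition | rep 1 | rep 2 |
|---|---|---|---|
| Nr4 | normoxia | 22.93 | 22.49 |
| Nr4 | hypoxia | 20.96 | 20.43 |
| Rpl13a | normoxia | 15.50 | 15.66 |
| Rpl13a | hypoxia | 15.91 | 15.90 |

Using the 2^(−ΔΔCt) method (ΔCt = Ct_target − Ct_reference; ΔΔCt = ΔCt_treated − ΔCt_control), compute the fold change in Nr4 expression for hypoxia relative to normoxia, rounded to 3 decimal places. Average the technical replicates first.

Mean Ct: Nr4 normoxia 22.710; Nr4 hypoxia 20.695; Rpl13a normoxia 15.580; Rpl13a hypoxia 15.905
ΔCt(normoxia) = 22.710 − 15.580 = 7.130
ΔCt(hypoxia) = 20.695 − 15.905 = 4.790
ΔΔCt = 4.790 − 7.130 = -2.340
Fold change = 2^(−(-2.340)) = 2^2.340 = 5.0630

5.063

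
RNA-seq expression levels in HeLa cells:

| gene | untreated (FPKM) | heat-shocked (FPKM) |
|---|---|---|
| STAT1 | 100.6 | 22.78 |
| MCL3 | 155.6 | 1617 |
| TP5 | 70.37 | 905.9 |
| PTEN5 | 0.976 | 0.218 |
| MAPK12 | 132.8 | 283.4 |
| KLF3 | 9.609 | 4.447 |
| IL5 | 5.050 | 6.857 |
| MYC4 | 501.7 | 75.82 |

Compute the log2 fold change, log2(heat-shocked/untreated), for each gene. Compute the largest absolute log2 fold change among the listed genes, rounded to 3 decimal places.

3.686

log2(22.78/100.6) = -2.143  (STAT1)
log2(1617/155.6) = 3.377  (MCL3)
log2(905.9/70.37) = 3.686  (TP5)
log2(0.218/0.976) = -2.163  (PTEN5)
log2(283.4/132.8) = 1.094  (MAPK12)
log2(4.447/9.609) = -1.112  (KLF3)
log2(6.857/5.050) = 0.441  (IL5)
log2(75.82/501.7) = -2.726  (MYC4)
The largest magnitude belongs to TP5.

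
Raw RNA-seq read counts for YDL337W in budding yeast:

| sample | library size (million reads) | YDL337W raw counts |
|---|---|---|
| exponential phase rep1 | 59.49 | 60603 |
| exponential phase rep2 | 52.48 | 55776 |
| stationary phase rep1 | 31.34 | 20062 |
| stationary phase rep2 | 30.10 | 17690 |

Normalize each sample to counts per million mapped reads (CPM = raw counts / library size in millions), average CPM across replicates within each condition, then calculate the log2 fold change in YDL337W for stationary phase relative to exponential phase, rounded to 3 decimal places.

CPM(exponential phase rep1) = 60603 / 59.49 = 1018.7090
CPM(exponential phase rep2) = 55776 / 52.48 = 1062.8049
CPM(stationary phase rep1) = 20062 / 31.34 = 640.1404
CPM(stationary phase rep2) = 17690 / 30.10 = 587.7076
mean CPM(exponential phase) = 1040.7570; mean CPM(stationary phase) = 613.9240
Fold change = 613.9240 / 1040.7570 = 0.58988
log2(0.58988) = -0.7615

-0.762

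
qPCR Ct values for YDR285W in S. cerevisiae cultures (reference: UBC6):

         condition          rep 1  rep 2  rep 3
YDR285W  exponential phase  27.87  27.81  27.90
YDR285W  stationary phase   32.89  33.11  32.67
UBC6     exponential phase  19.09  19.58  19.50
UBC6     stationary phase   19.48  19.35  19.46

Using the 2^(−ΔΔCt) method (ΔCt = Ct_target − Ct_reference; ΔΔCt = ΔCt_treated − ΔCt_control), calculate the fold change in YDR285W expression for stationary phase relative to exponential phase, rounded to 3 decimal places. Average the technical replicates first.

Mean Ct: YDR285W exponential phase 27.860; YDR285W stationary phase 32.890; UBC6 exponential phase 19.390; UBC6 stationary phase 19.430
ΔCt(exponential phase) = 27.860 − 19.390 = 8.470
ΔCt(stationary phase) = 32.890 − 19.430 = 13.460
ΔΔCt = 13.460 − 8.470 = 4.990
Fold change = 2^(−4.990) = 0.0315

0.031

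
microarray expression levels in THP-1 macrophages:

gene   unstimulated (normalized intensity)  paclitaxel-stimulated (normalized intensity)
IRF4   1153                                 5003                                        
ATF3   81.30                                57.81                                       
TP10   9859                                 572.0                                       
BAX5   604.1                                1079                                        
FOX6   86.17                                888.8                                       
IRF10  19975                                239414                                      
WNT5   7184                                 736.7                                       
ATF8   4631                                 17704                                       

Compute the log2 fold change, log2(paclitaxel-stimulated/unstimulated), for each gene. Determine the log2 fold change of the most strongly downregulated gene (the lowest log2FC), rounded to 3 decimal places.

-4.107

log2(5003/1153) = 2.117  (IRF4)
log2(57.81/81.30) = -0.492  (ATF3)
log2(572.0/9859) = -4.107  (TP10)
log2(1079/604.1) = 0.837  (BAX5)
log2(888.8/86.17) = 3.367  (FOX6)
log2(239414/19975) = 3.583  (IRF10)
log2(736.7/7184) = -3.286  (WNT5)
log2(17704/4631) = 1.935  (ATF8)
TP10 is most strongly downregulated.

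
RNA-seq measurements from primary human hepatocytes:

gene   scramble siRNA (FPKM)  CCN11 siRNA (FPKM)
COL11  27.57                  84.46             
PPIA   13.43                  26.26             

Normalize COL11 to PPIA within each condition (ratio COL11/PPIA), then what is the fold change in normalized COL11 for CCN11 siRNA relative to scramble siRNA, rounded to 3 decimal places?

1.567

COL11/PPIA (scramble siRNA) = 27.57 / 13.43 = 2.0529
COL11/PPIA (CCN11 siRNA) = 84.46 / 26.26 = 3.2163
Fold change = 3.2163 / 2.0529 = 1.5667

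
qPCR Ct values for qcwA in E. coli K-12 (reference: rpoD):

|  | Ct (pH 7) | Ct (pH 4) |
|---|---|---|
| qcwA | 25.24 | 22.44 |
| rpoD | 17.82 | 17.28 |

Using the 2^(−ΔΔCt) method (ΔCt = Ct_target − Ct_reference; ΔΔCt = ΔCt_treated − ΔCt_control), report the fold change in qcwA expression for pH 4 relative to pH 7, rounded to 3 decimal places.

ΔCt(pH 7) = 25.240 − 17.820 = 7.420
ΔCt(pH 4) = 22.440 − 17.280 = 5.160
ΔΔCt = 5.160 − 7.420 = -2.260
Fold change = 2^(−(-2.260)) = 2^2.260 = 4.7899

4.790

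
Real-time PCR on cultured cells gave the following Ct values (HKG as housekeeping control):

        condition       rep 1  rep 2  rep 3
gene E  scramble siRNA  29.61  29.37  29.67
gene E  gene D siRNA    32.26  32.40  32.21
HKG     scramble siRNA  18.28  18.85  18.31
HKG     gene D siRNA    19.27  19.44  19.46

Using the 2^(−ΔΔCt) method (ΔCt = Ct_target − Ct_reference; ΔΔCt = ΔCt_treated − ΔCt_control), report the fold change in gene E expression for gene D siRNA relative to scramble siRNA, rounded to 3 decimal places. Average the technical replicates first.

Mean Ct: gene E scramble siRNA 29.550; gene E gene D siRNA 32.290; HKG scramble siRNA 18.480; HKG gene D siRNA 19.390
ΔCt(scramble siRNA) = 29.550 − 18.480 = 11.070
ΔCt(gene D siRNA) = 32.290 − 19.390 = 12.900
ΔΔCt = 12.900 − 11.070 = 1.830
Fold change = 2^(−1.830) = 0.2813

0.281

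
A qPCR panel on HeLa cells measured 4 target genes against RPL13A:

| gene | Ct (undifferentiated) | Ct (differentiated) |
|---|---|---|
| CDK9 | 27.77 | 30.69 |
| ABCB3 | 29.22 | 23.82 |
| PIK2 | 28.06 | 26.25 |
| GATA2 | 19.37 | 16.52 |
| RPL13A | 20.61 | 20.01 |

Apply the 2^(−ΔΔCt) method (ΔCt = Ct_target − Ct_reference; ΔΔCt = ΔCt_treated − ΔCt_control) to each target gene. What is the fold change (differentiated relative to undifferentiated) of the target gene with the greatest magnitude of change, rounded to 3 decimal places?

CDK9: ΔΔCt = (30.69−20.01) − (27.77−20.61) = 10.68 − 7.16 = 3.52; fold change = 2^-3.52 = 0.087
ABCB3: ΔΔCt = (23.82−20.01) − (29.22−20.61) = 3.81 − 8.61 = -4.80; fold change = 2^4.80 = 27.858
PIK2: ΔΔCt = (26.25−20.01) − (28.06−20.61) = 6.24 − 7.45 = -1.21; fold change = 2^1.21 = 2.313
GATA2: ΔΔCt = (16.52−20.01) − (19.37−20.61) = -3.49 − (-1.24) = -2.25; fold change = 2^2.25 = 4.757
ABCB3 has the largest |ΔΔCt| = 4.80.

27.858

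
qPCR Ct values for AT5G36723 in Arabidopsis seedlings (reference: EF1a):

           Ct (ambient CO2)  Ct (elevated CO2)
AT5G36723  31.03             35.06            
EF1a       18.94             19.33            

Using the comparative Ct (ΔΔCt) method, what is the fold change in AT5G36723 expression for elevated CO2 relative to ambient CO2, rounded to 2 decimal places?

ΔCt(ambient CO2) = 31.030 − 18.940 = 12.090
ΔCt(elevated CO2) = 35.060 − 19.330 = 15.730
ΔΔCt = 15.730 − 12.090 = 3.640
Fold change = 2^(−3.640) = 0.080

0.08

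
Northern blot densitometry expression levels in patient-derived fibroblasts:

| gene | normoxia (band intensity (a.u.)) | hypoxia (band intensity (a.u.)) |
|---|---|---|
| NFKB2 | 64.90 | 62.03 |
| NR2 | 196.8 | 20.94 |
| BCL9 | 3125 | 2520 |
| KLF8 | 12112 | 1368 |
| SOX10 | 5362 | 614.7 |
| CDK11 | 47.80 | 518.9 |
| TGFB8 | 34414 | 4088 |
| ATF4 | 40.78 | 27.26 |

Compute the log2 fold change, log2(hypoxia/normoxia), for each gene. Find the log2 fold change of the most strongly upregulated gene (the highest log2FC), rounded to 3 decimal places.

3.440

log2(62.03/64.90) = -0.065  (NFKB2)
log2(20.94/196.8) = -3.232  (NR2)
log2(2520/3125) = -0.310  (BCL9)
log2(1368/12112) = -3.146  (KLF8)
log2(614.7/5362) = -3.125  (SOX10)
log2(518.9/47.80) = 3.440  (CDK11)
log2(4088/34414) = -3.074  (TGFB8)
log2(27.26/40.78) = -0.581  (ATF4)
CDK11 is most strongly upregulated.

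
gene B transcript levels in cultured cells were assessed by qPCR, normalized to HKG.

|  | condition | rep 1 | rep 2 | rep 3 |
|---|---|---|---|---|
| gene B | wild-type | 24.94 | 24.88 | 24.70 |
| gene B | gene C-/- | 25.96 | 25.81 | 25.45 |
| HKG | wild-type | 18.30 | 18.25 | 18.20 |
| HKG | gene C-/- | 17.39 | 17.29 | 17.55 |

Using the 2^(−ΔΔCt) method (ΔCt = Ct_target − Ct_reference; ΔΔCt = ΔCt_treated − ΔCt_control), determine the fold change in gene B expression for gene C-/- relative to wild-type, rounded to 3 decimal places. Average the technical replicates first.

0.299

Mean Ct: gene B wild-type 24.840; gene B gene C-/- 25.740; HKG wild-type 18.250; HKG gene C-/- 17.410
ΔCt(wild-type) = 24.840 − 18.250 = 6.590
ΔCt(gene C-/-) = 25.740 − 17.410 = 8.330
ΔΔCt = 8.330 − 6.590 = 1.740
Fold change = 2^(−1.740) = 0.2994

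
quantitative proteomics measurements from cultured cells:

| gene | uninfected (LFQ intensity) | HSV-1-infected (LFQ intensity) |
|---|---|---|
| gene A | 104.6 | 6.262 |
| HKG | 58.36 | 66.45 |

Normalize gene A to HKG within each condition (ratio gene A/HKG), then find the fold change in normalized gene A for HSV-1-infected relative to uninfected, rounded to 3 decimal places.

0.053

gene A/HKG (uninfected) = 104.6 / 58.36 = 1.7923
gene A/HKG (HSV-1-infected) = 6.262 / 66.45 = 0.094236
Fold change = 0.094236 / 1.7923 = 0.0526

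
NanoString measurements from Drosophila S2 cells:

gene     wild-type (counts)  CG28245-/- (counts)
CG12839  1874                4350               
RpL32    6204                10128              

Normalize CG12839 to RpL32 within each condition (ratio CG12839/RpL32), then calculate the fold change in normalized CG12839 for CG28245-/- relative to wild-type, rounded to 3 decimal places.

CG12839/RpL32 (wild-type) = 1874 / 6204 = 0.30206
CG12839/RpL32 (CG28245-/-) = 4350 / 10128 = 0.4295
Fold change = 0.4295 / 0.30206 = 1.4219

1.422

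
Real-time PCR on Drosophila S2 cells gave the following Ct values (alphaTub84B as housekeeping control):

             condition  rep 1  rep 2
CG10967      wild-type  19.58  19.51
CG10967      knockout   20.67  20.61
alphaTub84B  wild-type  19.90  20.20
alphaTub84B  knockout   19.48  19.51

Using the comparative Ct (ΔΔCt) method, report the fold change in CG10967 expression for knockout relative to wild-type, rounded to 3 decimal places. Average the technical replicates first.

Mean Ct: CG10967 wild-type 19.545; CG10967 knockout 20.640; alphaTub84B wild-type 20.050; alphaTub84B knockout 19.495
ΔCt(wild-type) = 19.545 − 20.050 = -0.505
ΔCt(knockout) = 20.640 − 19.495 = 1.145
ΔΔCt = 1.145 − (-0.505) = 1.650
Fold change = 2^(−1.650) = 0.3186

0.319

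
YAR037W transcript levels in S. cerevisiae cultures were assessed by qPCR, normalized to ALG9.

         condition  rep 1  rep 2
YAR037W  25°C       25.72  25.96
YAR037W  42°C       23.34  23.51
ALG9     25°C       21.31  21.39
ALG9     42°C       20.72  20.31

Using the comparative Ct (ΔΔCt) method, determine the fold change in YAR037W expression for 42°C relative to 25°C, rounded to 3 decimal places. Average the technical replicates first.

Mean Ct: YAR037W 25°C 25.840; YAR037W 42°C 23.425; ALG9 25°C 21.350; ALG9 42°C 20.515
ΔCt(25°C) = 25.840 − 21.350 = 4.490
ΔCt(42°C) = 23.425 − 20.515 = 2.910
ΔΔCt = 2.910 − 4.490 = -1.580
Fold change = 2^(−(-1.580)) = 2^1.580 = 2.9897

2.990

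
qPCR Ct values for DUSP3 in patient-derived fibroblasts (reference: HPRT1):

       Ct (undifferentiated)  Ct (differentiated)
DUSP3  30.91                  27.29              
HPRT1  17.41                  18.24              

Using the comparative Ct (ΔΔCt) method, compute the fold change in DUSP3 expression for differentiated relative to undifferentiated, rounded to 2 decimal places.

ΔCt(undifferentiated) = 30.910 − 17.410 = 13.500
ΔCt(differentiated) = 27.290 − 18.240 = 9.050
ΔΔCt = 9.050 − 13.500 = -4.450
Fold change = 2^(−(-4.450)) = 2^4.450 = 21.857

21.86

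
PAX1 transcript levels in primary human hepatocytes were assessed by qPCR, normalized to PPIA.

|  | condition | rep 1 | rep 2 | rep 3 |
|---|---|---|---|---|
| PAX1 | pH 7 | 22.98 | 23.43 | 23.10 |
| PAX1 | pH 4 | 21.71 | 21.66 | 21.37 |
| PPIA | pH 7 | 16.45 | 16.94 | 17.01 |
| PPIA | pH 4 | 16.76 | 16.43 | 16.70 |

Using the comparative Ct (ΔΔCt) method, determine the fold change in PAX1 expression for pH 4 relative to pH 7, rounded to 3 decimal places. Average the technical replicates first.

Mean Ct: PAX1 pH 7 23.170; PAX1 pH 4 21.580; PPIA pH 7 16.800; PPIA pH 4 16.630
ΔCt(pH 7) = 23.170 − 16.800 = 6.370
ΔCt(pH 4) = 21.580 − 16.630 = 4.950
ΔΔCt = 4.950 − 6.370 = -1.420
Fold change = 2^(−(-1.420)) = 2^1.420 = 2.6759

2.676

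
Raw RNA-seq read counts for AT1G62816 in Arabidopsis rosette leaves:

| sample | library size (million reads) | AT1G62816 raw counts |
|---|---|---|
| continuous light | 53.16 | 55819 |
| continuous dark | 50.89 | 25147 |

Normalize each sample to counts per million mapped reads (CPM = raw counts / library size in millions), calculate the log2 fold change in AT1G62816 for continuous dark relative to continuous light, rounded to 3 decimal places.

CPM(continuous light) = 55819 / 53.16 = 1050.0188
CPM(continuous dark) = 25147 / 50.89 = 494.1442
Fold change = 494.1442 / 1050.0188 = 0.47061
log2(0.47061) = -1.0874

-1.087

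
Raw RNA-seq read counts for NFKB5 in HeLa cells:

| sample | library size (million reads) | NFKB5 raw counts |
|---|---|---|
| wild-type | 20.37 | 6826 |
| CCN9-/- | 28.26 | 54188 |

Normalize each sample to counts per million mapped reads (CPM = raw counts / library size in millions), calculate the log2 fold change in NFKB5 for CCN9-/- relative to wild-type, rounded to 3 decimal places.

CPM(wild-type) = 6826 / 20.37 = 335.1006
CPM(CCN9-/-) = 54188 / 28.26 = 1917.4805
Fold change = 1917.4805 / 335.1006 = 5.72210
log2(5.72210) = 2.5165

2.517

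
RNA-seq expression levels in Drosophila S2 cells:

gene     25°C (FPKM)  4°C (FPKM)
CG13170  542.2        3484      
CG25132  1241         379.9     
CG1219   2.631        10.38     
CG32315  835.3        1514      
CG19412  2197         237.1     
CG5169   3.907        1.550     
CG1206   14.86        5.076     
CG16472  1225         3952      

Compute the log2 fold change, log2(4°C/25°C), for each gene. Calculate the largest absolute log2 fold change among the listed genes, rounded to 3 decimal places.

3.212

log2(3484/542.2) = 2.684  (CG13170)
log2(379.9/1241) = -1.708  (CG25132)
log2(10.38/2.631) = 1.980  (CG1219)
log2(1514/835.3) = 0.858  (CG32315)
log2(237.1/2197) = -3.212  (CG19412)
log2(1.550/3.907) = -1.334  (CG5169)
log2(5.076/14.86) = -1.550  (CG1206)
log2(3952/1225) = 1.690  (CG16472)
The largest magnitude belongs to CG19412.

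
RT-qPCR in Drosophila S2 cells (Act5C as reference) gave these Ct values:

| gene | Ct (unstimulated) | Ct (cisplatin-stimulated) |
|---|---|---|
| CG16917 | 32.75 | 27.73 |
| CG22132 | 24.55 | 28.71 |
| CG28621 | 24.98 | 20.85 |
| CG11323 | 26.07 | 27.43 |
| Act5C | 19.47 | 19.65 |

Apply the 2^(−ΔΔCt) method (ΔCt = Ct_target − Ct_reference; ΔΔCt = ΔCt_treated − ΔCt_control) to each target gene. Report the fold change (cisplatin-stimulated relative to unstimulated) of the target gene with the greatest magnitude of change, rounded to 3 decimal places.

CG16917: ΔΔCt = (27.73−19.65) − (32.75−19.47) = 8.08 − 13.28 = -5.20; fold change = 2^5.20 = 36.758
CG22132: ΔΔCt = (28.71−19.65) − (24.55−19.47) = 9.06 − 5.08 = 3.98; fold change = 2^-3.98 = 0.063
CG28621: ΔΔCt = (20.85−19.65) − (24.98−19.47) = 1.20 − 5.51 = -4.31; fold change = 2^4.31 = 19.835
CG11323: ΔΔCt = (27.43−19.65) − (26.07−19.47) = 7.78 − 6.60 = 1.18; fold change = 2^-1.18 = 0.441
CG16917 has the largest |ΔΔCt| = 5.20.

36.758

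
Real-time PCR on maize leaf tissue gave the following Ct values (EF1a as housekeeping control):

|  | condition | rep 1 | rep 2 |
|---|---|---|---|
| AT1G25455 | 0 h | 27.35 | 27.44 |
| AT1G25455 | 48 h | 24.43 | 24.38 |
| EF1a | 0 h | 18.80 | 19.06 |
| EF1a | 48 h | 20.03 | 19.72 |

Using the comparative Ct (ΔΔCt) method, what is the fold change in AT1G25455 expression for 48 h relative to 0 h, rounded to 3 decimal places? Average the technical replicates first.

Mean Ct: AT1G25455 0 h 27.395; AT1G25455 48 h 24.405; EF1a 0 h 18.930; EF1a 48 h 19.875
ΔCt(0 h) = 27.395 − 18.930 = 8.465
ΔCt(48 h) = 24.405 − 19.875 = 4.530
ΔΔCt = 4.530 − 8.465 = -3.935
Fold change = 2^(−(-3.935)) = 2^3.935 = 15.2951

15.295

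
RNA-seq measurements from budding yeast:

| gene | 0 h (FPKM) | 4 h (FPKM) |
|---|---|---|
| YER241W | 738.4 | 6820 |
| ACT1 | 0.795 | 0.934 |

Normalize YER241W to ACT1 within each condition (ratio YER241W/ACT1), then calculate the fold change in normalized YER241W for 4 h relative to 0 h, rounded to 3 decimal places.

YER241W/ACT1 (0 h) = 738.4 / 0.795 = 928.81
YER241W/ACT1 (4 h) = 6820 / 0.934 = 7301.9
Fold change = 7301.9 / 928.81 = 7.8616

7.862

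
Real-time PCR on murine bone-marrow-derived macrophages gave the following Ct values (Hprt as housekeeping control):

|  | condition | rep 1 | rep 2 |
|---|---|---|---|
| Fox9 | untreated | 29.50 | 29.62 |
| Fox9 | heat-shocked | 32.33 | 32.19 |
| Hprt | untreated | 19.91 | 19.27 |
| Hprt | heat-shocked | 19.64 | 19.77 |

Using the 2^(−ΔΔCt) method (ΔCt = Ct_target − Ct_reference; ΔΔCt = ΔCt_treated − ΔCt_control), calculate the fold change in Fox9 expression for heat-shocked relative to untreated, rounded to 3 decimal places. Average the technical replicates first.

0.167

Mean Ct: Fox9 untreated 29.560; Fox9 heat-shocked 32.260; Hprt untreated 19.590; Hprt heat-shocked 19.705
ΔCt(untreated) = 29.560 − 19.590 = 9.970
ΔCt(heat-shocked) = 32.260 − 19.705 = 12.555
ΔΔCt = 12.555 − 9.970 = 2.585
Fold change = 2^(−2.585) = 0.1667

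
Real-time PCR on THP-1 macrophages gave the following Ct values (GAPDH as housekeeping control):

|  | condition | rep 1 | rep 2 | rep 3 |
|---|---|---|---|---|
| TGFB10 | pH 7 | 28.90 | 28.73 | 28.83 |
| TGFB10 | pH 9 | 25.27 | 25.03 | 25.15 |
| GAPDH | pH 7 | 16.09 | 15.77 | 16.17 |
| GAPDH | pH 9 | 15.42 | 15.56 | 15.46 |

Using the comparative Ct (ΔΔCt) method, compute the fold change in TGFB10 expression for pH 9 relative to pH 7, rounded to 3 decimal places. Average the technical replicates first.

Mean Ct: TGFB10 pH 7 28.820; TGFB10 pH 9 25.150; GAPDH pH 7 16.010; GAPDH pH 9 15.480
ΔCt(pH 7) = 28.820 − 16.010 = 12.810
ΔCt(pH 9) = 25.150 − 15.480 = 9.670
ΔΔCt = 9.670 − 12.810 = -3.140
Fold change = 2^(−(-3.140)) = 2^3.140 = 8.8152

8.815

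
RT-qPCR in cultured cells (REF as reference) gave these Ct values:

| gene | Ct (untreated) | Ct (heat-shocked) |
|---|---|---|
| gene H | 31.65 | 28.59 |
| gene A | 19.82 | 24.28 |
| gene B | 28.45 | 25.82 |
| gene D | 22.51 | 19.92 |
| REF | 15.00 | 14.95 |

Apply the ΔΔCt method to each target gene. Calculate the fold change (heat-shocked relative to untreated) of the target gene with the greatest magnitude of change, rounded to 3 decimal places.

0.044

gene H: ΔΔCt = (28.59−14.95) − (31.65−15.00) = 13.64 − 16.65 = -3.01; fold change = 2^3.01 = 8.056
gene A: ΔΔCt = (24.28−14.95) − (19.82−15.00) = 9.33 − 4.82 = 4.51; fold change = 2^-4.51 = 0.044
gene B: ΔΔCt = (25.82−14.95) − (28.45−15.00) = 10.87 − 13.45 = -2.58; fold change = 2^2.58 = 5.979
gene D: ΔΔCt = (19.92−14.95) − (22.51−15.00) = 4.97 − 7.51 = -2.54; fold change = 2^2.54 = 5.816
gene A has the largest |ΔΔCt| = 4.51.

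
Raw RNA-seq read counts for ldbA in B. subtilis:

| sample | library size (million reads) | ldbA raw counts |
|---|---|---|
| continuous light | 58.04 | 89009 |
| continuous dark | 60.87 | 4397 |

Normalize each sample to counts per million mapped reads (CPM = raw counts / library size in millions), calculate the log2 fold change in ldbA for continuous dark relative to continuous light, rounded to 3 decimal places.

-4.408

CPM(continuous light) = 89009 / 58.04 = 1533.5803
CPM(continuous dark) = 4397 / 60.87 = 72.2359
Fold change = 72.2359 / 1533.5803 = 0.04710
log2(0.04710) = -4.4080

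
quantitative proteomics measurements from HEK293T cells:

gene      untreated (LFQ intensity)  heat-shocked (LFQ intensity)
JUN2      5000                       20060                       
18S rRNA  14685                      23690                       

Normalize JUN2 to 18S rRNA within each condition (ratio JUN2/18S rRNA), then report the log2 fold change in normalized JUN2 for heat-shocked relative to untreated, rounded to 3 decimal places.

1.314

JUN2/18S rRNA (untreated) = 5000 / 14685 = 0.34048
JUN2/18S rRNA (heat-shocked) = 20060 / 23690 = 0.84677
Fold change = 0.84677 / 0.34048 = 2.4870
log2(2.4870) = 1.3144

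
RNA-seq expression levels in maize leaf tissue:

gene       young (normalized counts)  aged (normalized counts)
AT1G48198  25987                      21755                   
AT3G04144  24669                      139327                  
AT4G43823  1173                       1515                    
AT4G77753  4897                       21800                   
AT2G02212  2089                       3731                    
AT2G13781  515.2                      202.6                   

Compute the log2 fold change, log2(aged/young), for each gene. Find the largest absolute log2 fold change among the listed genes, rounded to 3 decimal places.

2.498

log2(21755/25987) = -0.256  (AT1G48198)
log2(139327/24669) = 2.498  (AT3G04144)
log2(1515/1173) = 0.369  (AT4G43823)
log2(21800/4897) = 2.154  (AT4G77753)
log2(3731/2089) = 0.837  (AT2G02212)
log2(202.6/515.2) = -1.346  (AT2G13781)
The largest magnitude belongs to AT3G04144.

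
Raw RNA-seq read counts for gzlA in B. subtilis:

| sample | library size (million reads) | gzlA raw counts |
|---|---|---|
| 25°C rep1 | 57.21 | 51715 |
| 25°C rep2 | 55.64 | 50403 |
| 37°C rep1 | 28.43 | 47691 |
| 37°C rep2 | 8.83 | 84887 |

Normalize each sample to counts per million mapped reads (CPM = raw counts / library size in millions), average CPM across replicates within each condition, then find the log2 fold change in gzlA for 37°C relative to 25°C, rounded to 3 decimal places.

2.641

CPM(25°C rep1) = 51715 / 57.21 = 903.9504
CPM(25°C rep2) = 50403 / 55.64 = 905.8771
CPM(37°C rep1) = 47691 / 28.43 = 1677.4886
CPM(37°C rep2) = 84887 / 8.83 = 9613.4768
mean CPM(25°C) = 904.9137; mean CPM(37°C) = 5645.4827
Fold change = 5645.4827 / 904.9137 = 6.23870
log2(6.23870) = 2.6412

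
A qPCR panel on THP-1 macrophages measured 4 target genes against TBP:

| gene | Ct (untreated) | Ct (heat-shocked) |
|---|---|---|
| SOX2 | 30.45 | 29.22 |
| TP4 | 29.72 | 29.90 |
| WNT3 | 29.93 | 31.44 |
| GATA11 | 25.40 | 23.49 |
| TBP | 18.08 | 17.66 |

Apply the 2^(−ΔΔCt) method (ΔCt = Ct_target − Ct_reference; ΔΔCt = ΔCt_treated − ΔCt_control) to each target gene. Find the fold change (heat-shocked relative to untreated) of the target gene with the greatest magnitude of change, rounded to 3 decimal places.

SOX2: ΔΔCt = (29.22−17.66) − (30.45−18.08) = 11.56 − 12.37 = -0.81; fold change = 2^0.81 = 1.753
TP4: ΔΔCt = (29.90−17.66) − (29.72−18.08) = 12.24 − 11.64 = 0.60; fold change = 2^-0.60 = 0.660
WNT3: ΔΔCt = (31.44−17.66) − (29.93−18.08) = 13.78 − 11.85 = 1.93; fold change = 2^-1.93 = 0.262
GATA11: ΔΔCt = (23.49−17.66) − (25.40−18.08) = 5.83 − 7.32 = -1.49; fold change = 2^1.49 = 2.809
WNT3 has the largest |ΔΔCt| = 1.93.

0.262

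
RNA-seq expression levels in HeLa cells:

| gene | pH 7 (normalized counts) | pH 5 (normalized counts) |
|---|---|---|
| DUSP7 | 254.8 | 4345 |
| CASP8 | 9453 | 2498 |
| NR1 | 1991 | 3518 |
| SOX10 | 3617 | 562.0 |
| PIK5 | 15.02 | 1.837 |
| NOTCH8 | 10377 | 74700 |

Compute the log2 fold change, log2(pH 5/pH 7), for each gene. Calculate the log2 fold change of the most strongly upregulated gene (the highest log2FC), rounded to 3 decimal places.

log2(4345/254.8) = 4.092  (DUSP7)
log2(2498/9453) = -1.920  (CASP8)
log2(3518/1991) = 0.821  (NR1)
log2(562.0/3617) = -2.686  (SOX10)
log2(1.837/15.02) = -3.031  (PIK5)
log2(74700/10377) = 2.848  (NOTCH8)
DUSP7 is most strongly upregulated.

4.092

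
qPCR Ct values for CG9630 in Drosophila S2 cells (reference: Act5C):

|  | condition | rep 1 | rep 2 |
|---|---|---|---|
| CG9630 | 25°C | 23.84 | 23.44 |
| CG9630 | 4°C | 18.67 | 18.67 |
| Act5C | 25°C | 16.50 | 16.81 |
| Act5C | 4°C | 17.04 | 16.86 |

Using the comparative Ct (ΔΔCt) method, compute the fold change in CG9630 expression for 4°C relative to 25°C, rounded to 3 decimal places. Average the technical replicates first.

38.452

Mean Ct: CG9630 25°C 23.640; CG9630 4°C 18.670; Act5C 25°C 16.655; Act5C 4°C 16.950
ΔCt(25°C) = 23.640 − 16.655 = 6.985
ΔCt(4°C) = 18.670 − 16.950 = 1.720
ΔΔCt = 1.720 − 6.985 = -5.265
Fold change = 2^(−(-5.265)) = 2^5.265 = 38.4524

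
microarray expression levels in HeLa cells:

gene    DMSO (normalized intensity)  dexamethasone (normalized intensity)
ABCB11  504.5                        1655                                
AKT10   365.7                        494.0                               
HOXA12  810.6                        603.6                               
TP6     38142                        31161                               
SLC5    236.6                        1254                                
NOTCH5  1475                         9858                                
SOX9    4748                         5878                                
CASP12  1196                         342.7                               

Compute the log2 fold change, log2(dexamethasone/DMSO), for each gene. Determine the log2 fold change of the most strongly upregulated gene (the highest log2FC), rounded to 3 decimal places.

2.741

log2(1655/504.5) = 1.714  (ABCB11)
log2(494.0/365.7) = 0.434  (AKT10)
log2(603.6/810.6) = -0.425  (HOXA12)
log2(31161/38142) = -0.292  (TP6)
log2(1254/236.6) = 2.406  (SLC5)
log2(9858/1475) = 2.741  (NOTCH5)
log2(5878/4748) = 0.308  (SOX9)
log2(342.7/1196) = -1.803  (CASP12)
NOTCH5 is most strongly upregulated.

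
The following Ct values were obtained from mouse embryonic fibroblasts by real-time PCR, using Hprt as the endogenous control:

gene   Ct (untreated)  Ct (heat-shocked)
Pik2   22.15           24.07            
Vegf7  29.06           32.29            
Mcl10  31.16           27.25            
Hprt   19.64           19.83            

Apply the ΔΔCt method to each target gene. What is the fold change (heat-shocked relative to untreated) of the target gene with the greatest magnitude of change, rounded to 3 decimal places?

Pik2: ΔΔCt = (24.07−19.83) − (22.15−19.64) = 4.24 − 2.51 = 1.73; fold change = 2^-1.73 = 0.301
Vegf7: ΔΔCt = (32.29−19.83) − (29.06−19.64) = 12.46 − 9.42 = 3.04; fold change = 2^-3.04 = 0.122
Mcl10: ΔΔCt = (27.25−19.83) − (31.16−19.64) = 7.42 − 11.52 = -4.10; fold change = 2^4.10 = 17.148
Mcl10 has the largest |ΔΔCt| = 4.10.

17.148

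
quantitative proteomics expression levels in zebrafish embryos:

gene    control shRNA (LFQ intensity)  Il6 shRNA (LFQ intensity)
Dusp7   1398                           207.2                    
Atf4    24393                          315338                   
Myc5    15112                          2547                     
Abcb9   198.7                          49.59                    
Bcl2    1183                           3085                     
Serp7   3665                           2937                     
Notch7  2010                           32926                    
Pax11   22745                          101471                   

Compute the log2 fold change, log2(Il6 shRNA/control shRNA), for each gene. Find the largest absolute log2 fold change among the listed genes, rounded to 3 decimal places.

4.034

log2(207.2/1398) = -2.754  (Dusp7)
log2(315338/24393) = 3.692  (Atf4)
log2(2547/15112) = -2.569  (Myc5)
log2(49.59/198.7) = -2.002  (Abcb9)
log2(3085/1183) = 1.383  (Bcl2)
log2(2937/3665) = -0.319  (Serp7)
log2(32926/2010) = 4.034  (Notch7)
log2(101471/22745) = 2.157  (Pax11)
The largest magnitude belongs to Notch7.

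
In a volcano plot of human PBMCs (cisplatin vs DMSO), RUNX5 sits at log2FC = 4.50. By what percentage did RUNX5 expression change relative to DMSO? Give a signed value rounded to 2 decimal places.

2162.74%

Fold change = 2^(4.50) = 22.6274
Percent change = (FC − 1) × 100% = (22.6274 − 1) × 100 = 2162.74%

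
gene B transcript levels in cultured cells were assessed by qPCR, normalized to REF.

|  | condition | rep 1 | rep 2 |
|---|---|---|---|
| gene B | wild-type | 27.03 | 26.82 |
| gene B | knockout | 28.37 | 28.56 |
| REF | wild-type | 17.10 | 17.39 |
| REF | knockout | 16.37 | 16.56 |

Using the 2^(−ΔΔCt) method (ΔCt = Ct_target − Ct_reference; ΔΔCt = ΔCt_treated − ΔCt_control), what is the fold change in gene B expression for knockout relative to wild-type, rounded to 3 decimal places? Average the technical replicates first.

Mean Ct: gene B wild-type 26.925; gene B knockout 28.465; REF wild-type 17.245; REF knockout 16.465
ΔCt(wild-type) = 26.925 − 17.245 = 9.680
ΔCt(knockout) = 28.465 − 16.465 = 12.000
ΔΔCt = 12.000 − 9.680 = 2.320
Fold change = 2^(−2.320) = 0.2003

0.200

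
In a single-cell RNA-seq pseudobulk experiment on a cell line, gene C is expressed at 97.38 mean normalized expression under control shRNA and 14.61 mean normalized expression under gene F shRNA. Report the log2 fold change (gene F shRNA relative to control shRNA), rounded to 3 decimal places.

Fold change = 14.61 / 97.38 = 0.1500
log2(0.1500) = -2.7367

-2.737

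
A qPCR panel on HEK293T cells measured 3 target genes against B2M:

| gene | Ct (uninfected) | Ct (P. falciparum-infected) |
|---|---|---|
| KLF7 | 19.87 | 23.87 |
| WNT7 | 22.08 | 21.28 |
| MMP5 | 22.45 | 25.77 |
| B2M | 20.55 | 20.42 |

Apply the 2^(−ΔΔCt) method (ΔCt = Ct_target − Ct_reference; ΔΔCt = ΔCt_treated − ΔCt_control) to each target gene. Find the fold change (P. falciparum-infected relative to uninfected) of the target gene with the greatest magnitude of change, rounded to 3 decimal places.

KLF7: ΔΔCt = (23.87−20.42) − (19.87−20.55) = 3.45 − (-0.68) = 4.13; fold change = 2^-4.13 = 0.057
WNT7: ΔΔCt = (21.28−20.42) − (22.08−20.55) = 0.86 − 1.53 = -0.67; fold change = 2^0.67 = 1.591
MMP5: ΔΔCt = (25.77−20.42) − (22.45−20.55) = 5.35 − 1.90 = 3.45; fold change = 2^-3.45 = 0.092
KLF7 has the largest |ΔΔCt| = 4.13.

0.057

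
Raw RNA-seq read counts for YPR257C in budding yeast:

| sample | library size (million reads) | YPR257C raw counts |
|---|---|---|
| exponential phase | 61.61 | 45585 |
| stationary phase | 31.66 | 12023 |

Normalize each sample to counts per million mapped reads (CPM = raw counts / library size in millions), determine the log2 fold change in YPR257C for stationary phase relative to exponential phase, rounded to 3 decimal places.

-0.962

CPM(exponential phase) = 45585 / 61.61 = 739.8961
CPM(stationary phase) = 12023 / 31.66 = 379.7536
Fold change = 379.7536 / 739.8961 = 0.51325
log2(0.51325) = -0.9623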